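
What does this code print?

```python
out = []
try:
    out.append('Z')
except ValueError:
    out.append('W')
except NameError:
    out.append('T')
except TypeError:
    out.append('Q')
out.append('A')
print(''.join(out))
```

Execution trace: 'Z' (try body, no exception) → 'A' (after the try/except). Output: ZA

Answer: ZA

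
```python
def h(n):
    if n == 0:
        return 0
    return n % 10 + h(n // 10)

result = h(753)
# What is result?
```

Sum of digits of 753: 3 + 5 + 7 = 15

Answer: 15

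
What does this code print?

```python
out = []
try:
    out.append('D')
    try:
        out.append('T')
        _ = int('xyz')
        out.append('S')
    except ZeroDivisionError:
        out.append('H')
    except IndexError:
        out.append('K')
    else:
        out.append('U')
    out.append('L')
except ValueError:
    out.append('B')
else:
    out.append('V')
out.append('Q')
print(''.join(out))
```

Execution trace: 'D' (try body) → 'T' (inner try body) → 'B' (except ValueError) → 'Q' (after the try/except). Output: DTBQ

Answer: DTBQ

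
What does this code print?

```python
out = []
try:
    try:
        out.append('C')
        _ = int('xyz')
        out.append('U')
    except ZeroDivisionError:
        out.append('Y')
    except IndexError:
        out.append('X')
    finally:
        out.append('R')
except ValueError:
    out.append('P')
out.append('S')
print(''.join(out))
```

Execution trace: 'C' (try body) → 'R' (finally) → 'P' (outer except ValueError) → 'S' (after the try/except). Output: CRPS

Answer: CRPS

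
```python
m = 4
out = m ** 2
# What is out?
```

Trace:
`m = 4` → m = 4
`out = m ** 2` → out = 16
So out = 16

Answer: 16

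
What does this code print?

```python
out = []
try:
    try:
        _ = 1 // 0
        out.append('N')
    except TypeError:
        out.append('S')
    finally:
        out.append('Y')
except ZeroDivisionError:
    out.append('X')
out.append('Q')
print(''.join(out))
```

Execution trace: 'Y' (inner finally) → 'X' (outer except ZeroDivisionError) → 'Q' (after the try/except). Output: YXQ

Answer: YXQ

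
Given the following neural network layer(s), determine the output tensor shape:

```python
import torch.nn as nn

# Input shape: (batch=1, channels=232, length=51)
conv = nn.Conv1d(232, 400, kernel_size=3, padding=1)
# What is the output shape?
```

Input: (1, 232, 51) -> Output: (1, 400, 51)

Answer: (1, 400, 51)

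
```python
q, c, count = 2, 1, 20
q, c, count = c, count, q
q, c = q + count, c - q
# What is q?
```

Trace:
`q, c, count = 2, 1, 20` → q = 2; c = 1; count = 20
`q, c, count = c, count, q` → q = 1; c = 20; count = 2
`q, c = q + count, c - q` → q = 3; c = 19
So q = 3

Answer: 3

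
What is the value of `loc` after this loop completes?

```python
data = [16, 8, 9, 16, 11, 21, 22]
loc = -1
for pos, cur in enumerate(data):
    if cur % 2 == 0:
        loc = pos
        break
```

First even number index in [16, 8, 9, 16, 11, 21, 22]
`loc` takes the values: -1 → 0

Answer: 0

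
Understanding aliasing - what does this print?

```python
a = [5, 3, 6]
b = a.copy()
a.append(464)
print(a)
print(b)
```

Key concept: list.copy() creates independent copy.
Step by step:
`a = [5, 3, 6]` → a = [5, 3, 6]
`b = a.copy()` → b = [5, 3, 6]
`a.append(464)` → a = [5, 3, 6, 464]
`print(a)` → prints [5, 3, 6, 464]
`print(b)` → prints [5, 3, 6]

Answer:
[5, 3, 6, 464]
[5, 3, 6]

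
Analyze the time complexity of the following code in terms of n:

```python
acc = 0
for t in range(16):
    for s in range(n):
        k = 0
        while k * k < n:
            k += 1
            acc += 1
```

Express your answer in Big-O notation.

Each loop level contributes: 1 × n × √n. Multiplying the contributions gives O(n√n).

Answer: O(n√n)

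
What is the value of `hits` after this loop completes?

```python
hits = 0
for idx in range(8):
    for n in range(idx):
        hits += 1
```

Triangle number: 0+1+2+...+7
`hits` takes the values: 0 → 1 → 2 → 3 → 4 → 5 → 6 → 7 → 8 → 9 → 10 → 11 → 12 → 13 → 14 → 15 → 16 → 17 → 18 → 19 → 20 → 21 → 22 → 23 → 24 → 25 → 26 → 27 → 28

Answer: 28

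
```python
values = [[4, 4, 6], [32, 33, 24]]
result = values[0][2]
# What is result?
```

Trace:
`values = [[4, 4, 6], [32, 33, 24]]` → values = [[4, 4, 6], [32, 33, 24]]
`result = values[0][2]` → result = 6
So result = 6

Answer: 6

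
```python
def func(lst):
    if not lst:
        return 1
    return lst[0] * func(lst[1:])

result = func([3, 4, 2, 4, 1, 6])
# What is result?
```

Product over [3, 4, 2, 4, 1, 6] = 3 * 4 * 2 * 4 * 1 * 6 = 576

Answer: 576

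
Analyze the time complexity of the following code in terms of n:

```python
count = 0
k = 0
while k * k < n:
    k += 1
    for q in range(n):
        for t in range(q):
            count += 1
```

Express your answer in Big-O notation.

Each loop level contributes: √n × n × n. Multiplying the contributions gives O(n^2√n).

Answer: O(n^2√n)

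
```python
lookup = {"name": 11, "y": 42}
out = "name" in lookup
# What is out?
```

Trace:
`lookup = {"name": 11, "y": 42}` → lookup = {'name': 11, 'y': 42}
`out = "name" in lookup` → out = True
So out = True

Answer: True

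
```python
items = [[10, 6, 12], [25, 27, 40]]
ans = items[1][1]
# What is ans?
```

Trace:
`items = [[10, 6, 12], [25, 27, 40]]` → items = [[10, 6, 12], [25, 27, 40]]
`ans = items[1][1]` → ans = 27
So ans = 27

Answer: 27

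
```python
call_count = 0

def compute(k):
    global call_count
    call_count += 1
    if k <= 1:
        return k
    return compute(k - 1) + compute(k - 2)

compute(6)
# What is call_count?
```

Calls(k) = 1 + Calls(k-1) + Calls(k-2); Calls(0)=Calls(1)=1. For k=6 this gives 25.

Answer: 25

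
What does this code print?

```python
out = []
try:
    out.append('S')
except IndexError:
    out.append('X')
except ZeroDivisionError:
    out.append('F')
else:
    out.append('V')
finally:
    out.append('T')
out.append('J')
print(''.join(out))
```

Execution trace: 'S' (try body, no exception) → 'V' (else) → 'T' (finally) → 'J' (after the try/except). Output: SVTJ

Answer: SVTJ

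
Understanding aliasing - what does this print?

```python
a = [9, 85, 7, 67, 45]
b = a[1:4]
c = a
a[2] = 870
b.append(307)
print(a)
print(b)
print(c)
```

Key concept: slice vs alias.
Step by step:
`a = [9, 85, 7, 67, 45]` → a = [9, 85, 7, 67, 45]
`b = a[1:4]` → b = [85, 7, 67]
`c = a` → c = [9, 85, 7, 67, 45] (same object as a)
`a[2] = 870` → a = [9, 85, 870, 67, 45] (same object as c); c = [9, 85, 870, 67, 45] (same object as a)
`b.append(307)` → b = [85, 7, 67, 307]
`print(a)` → prints [9, 85, 870, 67, 45]
`print(b)` → prints [85, 7, 67, 307]
`print(c)` → prints [9, 85, 870, 67, 45]

Answer:
[9, 85, 870, 67, 45]
[85, 7, 67, 307]
[9, 85, 870, 67, 45]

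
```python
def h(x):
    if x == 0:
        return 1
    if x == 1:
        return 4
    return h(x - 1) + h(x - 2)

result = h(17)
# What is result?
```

Build up from base cases: h(0)=1, h(1)=4, h(2)=5, h(3)=9, h(4)=14, h(5)=23, h(6)=37, ..., h(17)=7375

Answer: 7375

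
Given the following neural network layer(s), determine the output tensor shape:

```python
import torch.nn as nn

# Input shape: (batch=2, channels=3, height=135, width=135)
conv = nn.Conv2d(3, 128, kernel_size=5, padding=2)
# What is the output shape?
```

Input: (2, 3, 135, 135) -> Output: (2, 128, 135, 135)

Answer: (2, 128, 135, 135)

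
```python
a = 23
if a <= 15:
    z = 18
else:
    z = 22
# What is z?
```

Trace:
`a = 23` → a = 23
`if a <= 15: ...` → a <= 15 is False, take else branch → z = 22
So z = 22

Answer: 22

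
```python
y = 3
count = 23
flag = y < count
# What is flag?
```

Trace:
`y = 3` → y = 3
`count = 23` → count = 23
`flag = y < count` → flag = True
So flag = True

Answer: True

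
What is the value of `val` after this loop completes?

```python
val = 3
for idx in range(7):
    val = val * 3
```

Multiply by 3, 7 times: 3 * 3^7 = 6561
`val` takes the values: 3 → 9 → 27 → 81 → 243 → 729 → 2187 → 6561

Answer: 6561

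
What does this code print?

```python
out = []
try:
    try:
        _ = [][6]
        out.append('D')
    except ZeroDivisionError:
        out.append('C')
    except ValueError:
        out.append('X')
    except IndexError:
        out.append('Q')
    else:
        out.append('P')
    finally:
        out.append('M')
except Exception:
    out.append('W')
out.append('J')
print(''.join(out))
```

Execution trace: 'Q' (inner except IndexError) → 'M' (inner finally) → 'J' (after the try/except). Output: QMJ

Answer: QMJ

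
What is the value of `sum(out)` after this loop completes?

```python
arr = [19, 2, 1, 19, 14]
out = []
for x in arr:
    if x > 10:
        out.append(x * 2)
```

Sum of doubled values > 10
`out` takes the values: [] → [38] → [38, 38] → [38, 38, 28]
So `sum(out)` = 104

Answer: 104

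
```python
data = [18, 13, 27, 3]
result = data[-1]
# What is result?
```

Trace:
`data = [18, 13, 27, 3]` → data = [18, 13, 27, 3]
`result = data[-1]` → result = 3
So result = 3

Answer: 3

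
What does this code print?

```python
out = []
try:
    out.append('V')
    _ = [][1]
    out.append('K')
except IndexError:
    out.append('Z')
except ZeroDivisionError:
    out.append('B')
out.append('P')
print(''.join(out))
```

Execution trace: 'V' (try body) → 'Z' (except IndexError) → 'P' (after the try/except). Output: VZP

Answer: VZP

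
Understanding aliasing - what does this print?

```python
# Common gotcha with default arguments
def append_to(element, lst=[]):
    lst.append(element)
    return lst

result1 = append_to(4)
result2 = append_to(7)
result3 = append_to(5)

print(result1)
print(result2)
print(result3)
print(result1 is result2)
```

Key concept: mutable default argument gotcha.
Step by step:
`result1 = append_to(4)` → result1 = [4]
`result2 = append_to(7)` → result1 = [4, 7] (same object as result2); result2 = [4, 7] (same object as result1)
`result3 = append_to(5)` → result1 = [4, 7, 5] (same object as result2, result3); result2 = [4, 7, 5] (same object as result1, result3); result3 = [4, 7, 5] (same object as result1, result2)
`print(result1)` → prints [4, 7, 5]
`print(result2)` → prints [4, 7, 5]
`print(result3)` → prints [4, 7, 5]
`print(result1 is result2)` → prints True

Answer:
[4, 7, 5]
[4, 7, 5]
[4, 7, 5]
True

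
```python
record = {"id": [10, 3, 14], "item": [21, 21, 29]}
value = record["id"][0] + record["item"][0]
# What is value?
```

Trace:
`record = {"id": [10, 3, 14], "item": [21, 21, 29]}` → record = {'id': [10, 3, 14], 'item': [21, 21, 29]}
`value = record["id"][0] + record["item"][0]` → value = 31
So value = 31

Answer: 31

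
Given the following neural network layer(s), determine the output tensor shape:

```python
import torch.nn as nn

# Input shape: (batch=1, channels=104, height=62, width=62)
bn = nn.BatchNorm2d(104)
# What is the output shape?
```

Input: (1, 104, 62, 62) -> Output: (1, 104, 62, 62)

Answer: (1, 104, 62, 62)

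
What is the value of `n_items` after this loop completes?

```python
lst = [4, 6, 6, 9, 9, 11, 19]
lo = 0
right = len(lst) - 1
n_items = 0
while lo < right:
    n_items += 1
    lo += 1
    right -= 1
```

Iterations until pointers meet (list length 7)
`n_items` takes the values: 0 → 1 → 2 → 3

Answer: 3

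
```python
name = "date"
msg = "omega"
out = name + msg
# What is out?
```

Trace:
`name = "date"` → name = 'date'
`msg = "omega"` → msg = 'omega'
`out = name + msg` → out = 'dateomega'
So out = 'dateomega'

Answer: 'dateomega'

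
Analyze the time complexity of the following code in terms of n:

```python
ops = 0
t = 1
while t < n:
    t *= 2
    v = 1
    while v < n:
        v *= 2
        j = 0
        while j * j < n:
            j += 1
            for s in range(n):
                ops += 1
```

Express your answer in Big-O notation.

Each loop level contributes: log n × log n × √n × n. Multiplying the contributions gives O(n√n log² n).

Answer: O(n√n log² n)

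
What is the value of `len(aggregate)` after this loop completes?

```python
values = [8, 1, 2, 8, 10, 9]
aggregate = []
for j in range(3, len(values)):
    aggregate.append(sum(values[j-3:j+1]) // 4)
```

Number of 4-element averages
`aggregate` takes the values: [] → [4] → [4, 5] → [4, 5, 7]
So `len(aggregate)` = 3

Answer: 3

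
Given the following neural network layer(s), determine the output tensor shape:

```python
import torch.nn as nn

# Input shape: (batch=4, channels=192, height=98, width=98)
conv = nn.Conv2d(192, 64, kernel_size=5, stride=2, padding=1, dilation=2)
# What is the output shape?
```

Input: (4, 192, 98, 98) -> Output: (4, 64, 46, 46)

Answer: (4, 64, 46, 46)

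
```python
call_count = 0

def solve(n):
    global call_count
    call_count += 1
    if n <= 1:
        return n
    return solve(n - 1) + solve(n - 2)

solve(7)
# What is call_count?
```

Calls(n) = 1 + Calls(n-1) + Calls(n-2); Calls(0)=Calls(1)=1. For n=7 this gives 41.

Answer: 41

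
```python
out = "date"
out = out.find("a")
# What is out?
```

Trace:
`out = "date"` → out = 'date'
`out = out.find("a")` → out = 1
So out = 1

Answer: 1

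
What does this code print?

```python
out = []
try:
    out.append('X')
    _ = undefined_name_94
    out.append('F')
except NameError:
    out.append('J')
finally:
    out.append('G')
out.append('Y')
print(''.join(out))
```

Execution trace: 'X' (try body) → 'J' (except NameError) → 'G' (finally) → 'Y' (after the try/except). Output: XJGY

Answer: XJGY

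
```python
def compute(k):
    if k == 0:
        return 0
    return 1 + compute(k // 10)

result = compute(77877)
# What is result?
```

Count of digits of 77877: 5

Answer: 5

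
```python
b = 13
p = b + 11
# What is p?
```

Trace:
`b = 13` → b = 13
`p = b + 11` → p = 24
So p = 24

Answer: 24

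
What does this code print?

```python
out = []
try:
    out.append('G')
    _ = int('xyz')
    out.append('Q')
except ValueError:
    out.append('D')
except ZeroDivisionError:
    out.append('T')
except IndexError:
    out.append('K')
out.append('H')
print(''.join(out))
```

Execution trace: 'G' (try body) → 'D' (except ValueError) → 'H' (after the try/except). Output: GDH

Answer: GDH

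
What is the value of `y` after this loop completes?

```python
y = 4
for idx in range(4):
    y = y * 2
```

Multiply by 2, 4 times: 4 * 2^4 = 64
`y` takes the values: 4 → 8 → 16 → 32 → 64

Answer: 64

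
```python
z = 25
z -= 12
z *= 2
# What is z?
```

Trace:
`z = 25` → z = 25
`z -= 12` → z = 13
`z *= 2` → z = 26
So z = 26

Answer: 26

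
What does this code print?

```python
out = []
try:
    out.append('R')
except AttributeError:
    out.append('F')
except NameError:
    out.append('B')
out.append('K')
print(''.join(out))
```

Execution trace: 'R' (try body, no exception) → 'K' (after the try/except). Output: RK

Answer: RK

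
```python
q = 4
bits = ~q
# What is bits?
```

Trace:
`q = 4` → q = 4
`bits = ~q` → bits = -5
So bits = -5

Answer: -5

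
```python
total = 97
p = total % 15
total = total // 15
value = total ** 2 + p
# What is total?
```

Trace:
`total = 97` → total = 97
`p = total % 15` → p = 7
`total = total // 15` → total = 6
`value = total ** 2 + p` → value = 43
So total = 6

Answer: 6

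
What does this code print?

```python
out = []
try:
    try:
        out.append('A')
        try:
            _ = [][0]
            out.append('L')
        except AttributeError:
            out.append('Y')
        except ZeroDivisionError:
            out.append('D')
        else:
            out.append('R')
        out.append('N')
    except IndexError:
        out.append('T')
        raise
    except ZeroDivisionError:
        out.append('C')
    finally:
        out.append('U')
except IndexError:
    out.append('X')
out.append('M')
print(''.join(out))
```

Execution trace: 'A' (try body) → 'T' (except IndexError) → 'U' (finally) → 'X' (outer except IndexError) → 'M' (after the try/except). Output: ATUXM

Answer: ATUXM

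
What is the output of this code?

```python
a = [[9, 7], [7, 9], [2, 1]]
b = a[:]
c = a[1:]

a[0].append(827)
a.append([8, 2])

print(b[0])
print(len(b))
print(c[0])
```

Key concept: slice with nested mutation.
Step by step:
`a = [[9, 7], [7, 9], [2, 1]]` → a = [[9, 7], [7, 9], [2, 1]]
`b = a[:]` → b = [[9, 7], [7, 9], [2, 1]]
`c = a[1:]` → c = [[7, 9], [2, 1]]
`a[0].append(827)` → a = [[9, 7, 827], [7, 9], [2, 1]]; b = [[9, 7, 827], [7, 9], [2, 1]]
`a.append([8, 2])` → a = [[9, 7, 827], [7, 9], [2, 1], [8, 2]]
`print(b[0])` → prints [9, 7, 827]
`print(len(b))` → prints 3
`print(c[0])` → prints [7, 9]

Answer:
[9, 7, 827]
3
[7, 9]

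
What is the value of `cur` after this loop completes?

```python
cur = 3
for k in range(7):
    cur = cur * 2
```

Multiply by 2, 7 times: 3 * 2^7 = 384
`cur` takes the values: 3 → 6 → 12 → 24 → 48 → 96 → 192 → 384

Answer: 384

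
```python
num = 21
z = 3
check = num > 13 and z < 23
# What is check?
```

Trace:
`num = 21` → num = 21
`z = 3` → z = 3
`check = num > 13 and z < 23` → check = True
So check = True

Answer: True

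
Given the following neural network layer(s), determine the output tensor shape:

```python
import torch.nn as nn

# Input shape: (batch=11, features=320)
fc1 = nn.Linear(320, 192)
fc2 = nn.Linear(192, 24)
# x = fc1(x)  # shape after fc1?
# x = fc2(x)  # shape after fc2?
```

Input: (11, 320) -> after fc1: (11, 192) -> Output: (11, 24)

Answer: (11, 24)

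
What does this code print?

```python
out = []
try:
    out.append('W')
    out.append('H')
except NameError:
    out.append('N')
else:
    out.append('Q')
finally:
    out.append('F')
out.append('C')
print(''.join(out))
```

Execution trace: 'W' (try body) → 'H' (try body, no exception) → 'Q' (else) → 'F' (finally) → 'C' (after the try/except). Output: WHQFC

Answer: WHQFC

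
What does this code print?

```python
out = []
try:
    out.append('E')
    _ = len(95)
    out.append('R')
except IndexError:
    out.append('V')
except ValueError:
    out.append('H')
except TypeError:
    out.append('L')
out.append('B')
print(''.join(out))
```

Execution trace: 'E' (try body) → 'L' (except TypeError) → 'B' (after the try/except). Output: ELB

Answer: ELB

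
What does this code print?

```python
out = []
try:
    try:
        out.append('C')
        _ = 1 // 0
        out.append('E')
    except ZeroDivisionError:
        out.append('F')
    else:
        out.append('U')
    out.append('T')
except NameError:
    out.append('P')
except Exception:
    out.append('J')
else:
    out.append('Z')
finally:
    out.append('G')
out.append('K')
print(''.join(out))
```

Execution trace: 'C' (inner try body) → 'F' (inner except ZeroDivisionError) → 'T' (try body, no exception) → 'Z' (else) → 'G' (finally) → 'K' (after the try/except). Output: CFTZGK

Answer: CFTZGK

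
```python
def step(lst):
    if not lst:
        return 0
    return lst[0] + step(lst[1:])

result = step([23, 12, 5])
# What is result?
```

23 + 12 + 5 + 0 = 40

Answer: 40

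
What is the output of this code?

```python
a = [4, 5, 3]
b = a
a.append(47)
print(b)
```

Key concept: basic list aliasing.
Step by step:
`a = [4, 5, 3]` → a = [4, 5, 3]
`b = a` → b = [4, 5, 3] (same object as a)
`a.append(47)` → a = [4, 5, 3, 47] (same object as b); b = [4, 5, 3, 47] (same object as a)
`print(b)` → prints [4, 5, 3, 47]

Answer: [4, 5, 3, 47]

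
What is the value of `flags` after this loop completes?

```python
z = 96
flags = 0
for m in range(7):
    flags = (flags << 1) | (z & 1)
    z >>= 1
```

Reverse lowest 7 bits of 96
`flags` takes the values: 0 → 1 → 3

Answer: 3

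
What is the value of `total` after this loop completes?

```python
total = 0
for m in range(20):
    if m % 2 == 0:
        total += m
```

Sum of even numbers 0 to 19
`total` takes the values: 0 → 2 → 6 → 12 → 20 → 30 → 42 → 56 → 72 → 90

Answer: 90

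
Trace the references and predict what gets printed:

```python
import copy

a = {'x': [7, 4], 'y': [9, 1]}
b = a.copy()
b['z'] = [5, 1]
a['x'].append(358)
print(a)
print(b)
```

Key concept: shallow copy of dict with mutable values.
Step by step:
`a = {'x': [7, 4], 'y': [9, 1]}` → a = {'x': [7, 4], 'y': [9, 1]}
`b = a.copy()` → b = {'x': [7, 4], 'y': [9, 1]}
`b['z'] = [5, 1]` → b = {'x': [7, 4], 'y': [9, 1], 'z': [5, 1]}
`a['x'].append(358)` → a = {'x': [7, 4, 358], 'y': [9, 1]}; b = {'x': [7, 4, 358], 'y': [9, 1], 'z': [5, 1]}
`print(a)` → prints {'x': [7, 4, 358], 'y': [9, 1]}
`print(b)` → prints {'x': [7, 4, 358], 'y': [9, 1], 'z': [5, 1]}

Answer:
{'x': [7, 4, 358], 'y': [9, 1]}
{'x': [7, 4, 358], 'y': [9, 1], 'z': [5, 1]}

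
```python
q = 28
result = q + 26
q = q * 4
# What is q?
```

Trace:
`q = 28` → q = 28
`result = q + 26` → result = 54
`q = q * 4` → q = 112
So q = 112

Answer: 112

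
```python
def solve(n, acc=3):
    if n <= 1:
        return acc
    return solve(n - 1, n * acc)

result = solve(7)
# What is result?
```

Accumulator trace (n, acc): (7, 3) -> (6, 21) -> (5, 126) -> (4, 630) -> (3, 2520) -> (2, 7560) -> (1, 15120) -> return 15120

Answer: 15120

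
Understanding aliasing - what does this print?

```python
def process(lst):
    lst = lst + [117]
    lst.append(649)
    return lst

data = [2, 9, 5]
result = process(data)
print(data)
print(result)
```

Key concept: rebinding parameter vs mutation.
Step by step:
`data = [2, 9, 5]` → data = [2, 9, 5]
`result = process(data)` → result = [2, 9, 5, 117, 649]
`print(data)` → prints [2, 9, 5]
`print(result)` → prints [2, 9, 5, 117, 649]

Answer:
[2, 9, 5]
[2, 9, 5, 117, 649]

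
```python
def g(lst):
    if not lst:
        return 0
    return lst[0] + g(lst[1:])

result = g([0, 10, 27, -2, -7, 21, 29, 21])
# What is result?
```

0 + 10 + 27 + (-2) + (-7) + 21 + 29 + 21 + 0 = 99

Answer: 99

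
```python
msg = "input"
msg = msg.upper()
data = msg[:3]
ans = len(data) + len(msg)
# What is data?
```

Trace:
`msg = "input"` → msg = 'input'
`msg = msg.upper()` → msg = 'INPUT'
`data = msg[:3]` → data = 'INP'
`ans = len(data) + len(msg)` → ans = 8
So data = 'INP'

Answer: 'INP'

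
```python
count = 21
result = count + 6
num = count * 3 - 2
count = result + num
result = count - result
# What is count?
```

Trace:
`count = 21` → count = 21
`result = count + 6` → result = 27
`num = count * 3 - 2` → num = 61
`count = result + num` → count = 88
`result = count - result` → result = 61
So count = 88

Answer: 88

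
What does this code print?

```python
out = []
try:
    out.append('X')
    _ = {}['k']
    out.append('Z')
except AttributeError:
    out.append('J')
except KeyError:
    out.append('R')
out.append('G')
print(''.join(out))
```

Execution trace: 'X' (try body) → 'R' (except KeyError) → 'G' (after the try/except). Output: XRG

Answer: XRG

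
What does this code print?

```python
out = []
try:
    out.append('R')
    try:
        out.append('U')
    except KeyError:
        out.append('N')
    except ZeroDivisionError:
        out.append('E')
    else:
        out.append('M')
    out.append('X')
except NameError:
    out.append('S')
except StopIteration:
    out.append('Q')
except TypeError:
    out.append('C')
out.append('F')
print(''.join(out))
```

Execution trace: 'R' (try body) → 'U' (inner try body, no exception) → 'M' (inner else) → 'X' (try body, no exception) → 'F' (after the try/except). Output: RUMXF

Answer: RUMXF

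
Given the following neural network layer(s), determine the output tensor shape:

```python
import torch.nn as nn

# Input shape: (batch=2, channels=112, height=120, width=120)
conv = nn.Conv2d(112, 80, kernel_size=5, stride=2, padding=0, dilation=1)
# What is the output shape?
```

Input: (2, 112, 120, 120) -> Output: (2, 80, 58, 58)

Answer: (2, 80, 58, 58)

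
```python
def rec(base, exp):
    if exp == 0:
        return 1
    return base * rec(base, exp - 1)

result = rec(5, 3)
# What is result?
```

rec(5, 3) = 5 * 5 * 5 = 125

Answer: 125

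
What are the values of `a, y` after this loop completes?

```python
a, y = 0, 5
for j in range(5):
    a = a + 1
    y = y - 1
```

a goes 0→5, y goes 5→0
`a, y` takes the values: (0, 5) → (1, 5) → (1, 4) → (2, 4) → (2, 3) → (3, 3) → (3, 2) → (4, 2) → (4, 1) → (5, 1) → (5, 0)

Answer: 5, 0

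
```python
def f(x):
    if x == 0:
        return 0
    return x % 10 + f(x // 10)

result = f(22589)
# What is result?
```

Sum of digits of 22589: 9 + 8 + 5 + 2 + 2 = 26

Answer: 26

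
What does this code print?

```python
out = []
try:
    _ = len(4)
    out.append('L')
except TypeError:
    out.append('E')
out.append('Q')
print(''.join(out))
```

Execution trace: 'E' (except TypeError) → 'Q' (after the try/except). Output: EQ

Answer: EQ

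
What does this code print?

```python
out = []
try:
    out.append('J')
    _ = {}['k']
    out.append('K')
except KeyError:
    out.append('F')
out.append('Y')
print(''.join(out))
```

Execution trace: 'J' (try body) → 'F' (except KeyError) → 'Y' (after the try/except). Output: JFY

Answer: JFY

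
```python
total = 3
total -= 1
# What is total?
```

Trace:
`total = 3` → total = 3
`total -= 1` → total = 2
So total = 2

Answer: 2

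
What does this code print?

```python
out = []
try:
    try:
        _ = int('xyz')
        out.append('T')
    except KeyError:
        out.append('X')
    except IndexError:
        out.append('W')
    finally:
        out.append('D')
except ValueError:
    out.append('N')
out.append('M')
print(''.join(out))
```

Execution trace: 'D' (finally) → 'N' (outer except ValueError) → 'M' (after the try/except). Output: DNM

Answer: DNM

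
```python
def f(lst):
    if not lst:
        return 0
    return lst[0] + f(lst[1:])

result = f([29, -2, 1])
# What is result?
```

29 + (-2) + 1 + 0 = 28

Answer: 28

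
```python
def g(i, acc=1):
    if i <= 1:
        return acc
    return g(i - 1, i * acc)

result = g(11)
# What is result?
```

Accumulator trace (n, acc): (11, 1) -> (10, 11) -> (9, 110) -> (8, 990) -> (7, 7920) -> (6, 55440) -> (5, 332640) -> (4, 1663200) -> (3, 6652800) -> (2, 19958400) -> (1, 39916800) -> return 39916800

Answer: 39916800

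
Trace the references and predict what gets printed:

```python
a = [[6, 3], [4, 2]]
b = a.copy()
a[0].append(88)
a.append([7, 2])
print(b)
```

Key concept: shallow copy with nested lists.
Step by step:
`a = [[6, 3], [4, 2]]` → a = [[6, 3], [4, 2]]
`b = a.copy()` → b = [[6, 3], [4, 2]]
`a[0].append(88)` → a = [[6, 3, 88], [4, 2]]; b = [[6, 3, 88], [4, 2]]
`a.append([7, 2])` → a = [[6, 3, 88], [4, 2], [7, 2]]
`print(b)` → prints [[6, 3, 88], [4, 2]]

Answer: [[6, 3, 88], [4, 2]]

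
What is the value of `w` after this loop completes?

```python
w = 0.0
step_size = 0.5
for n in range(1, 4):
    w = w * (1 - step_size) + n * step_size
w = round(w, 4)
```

Moving average with lr=0.5
`w` takes the values: 0.0 → 0.5 → 1.25 → 2.125

Answer: 2.125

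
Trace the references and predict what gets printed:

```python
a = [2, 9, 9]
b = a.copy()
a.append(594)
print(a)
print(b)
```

Key concept: list.copy() creates independent copy.
Step by step:
`a = [2, 9, 9]` → a = [2, 9, 9]
`b = a.copy()` → b = [2, 9, 9]
`a.append(594)` → a = [2, 9, 9, 594]
`print(a)` → prints [2, 9, 9, 594]
`print(b)` → prints [2, 9, 9]

Answer:
[2, 9, 9, 594]
[2, 9, 9]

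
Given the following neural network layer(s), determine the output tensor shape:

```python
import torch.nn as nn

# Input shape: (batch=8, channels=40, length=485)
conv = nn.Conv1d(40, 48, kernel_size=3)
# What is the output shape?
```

Input: (8, 40, 485) -> Output: (8, 48, 483)

Answer: (8, 48, 483)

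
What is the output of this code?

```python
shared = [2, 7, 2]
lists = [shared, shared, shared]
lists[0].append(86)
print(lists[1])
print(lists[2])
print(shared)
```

Key concept: list of same reference.
Step by step:
`shared = [2, 7, 2]` → shared = [2, 7, 2]
`lists = [shared, shared, shared]` → lists = [[2, 7, 2], [2, 7, 2], [2, 7, 2]]
`lists[0].append(86)` → shared = [2, 7, 2, 86]; lists = [[2, 7, 2, 86], [2, 7, 2, 86], [2, 7, 2, 86]]
`print(lists[1])` → prints [2, 7, 2, 86]
`print(lists[2])` → prints [2, 7, 2, 86]
`print(shared)` → prints [2, 7, 2, 86]

Answer:
[2, 7, 2, 86]
[2, 7, 2, 86]
[2, 7, 2, 86]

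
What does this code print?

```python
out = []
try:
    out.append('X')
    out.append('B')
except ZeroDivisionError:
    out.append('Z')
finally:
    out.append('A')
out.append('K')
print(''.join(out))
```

Execution trace: 'X' (try body) → 'B' (try body, no exception) → 'A' (finally) → 'K' (after the try/except). Output: XBAK

Answer: XBAK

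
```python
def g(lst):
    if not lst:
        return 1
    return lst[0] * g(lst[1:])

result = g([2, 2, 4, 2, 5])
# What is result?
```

Product over [2, 2, 4, 2, 5] = 2 * 2 * 4 * 2 * 5 = 160

Answer: 160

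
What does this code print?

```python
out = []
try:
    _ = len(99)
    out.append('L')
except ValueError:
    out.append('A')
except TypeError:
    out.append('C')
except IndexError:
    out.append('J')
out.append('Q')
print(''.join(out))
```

Execution trace: 'C' (except TypeError) → 'Q' (after the try/except). Output: CQ

Answer: CQ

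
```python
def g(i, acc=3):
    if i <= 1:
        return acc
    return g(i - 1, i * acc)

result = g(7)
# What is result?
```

Accumulator trace (n, acc): (7, 3) -> (6, 21) -> (5, 126) -> (4, 630) -> (3, 2520) -> (2, 7560) -> (1, 15120) -> return 15120

Answer: 15120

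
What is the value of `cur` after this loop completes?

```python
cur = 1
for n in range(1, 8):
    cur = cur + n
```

Start at 1, add 1 through 7
`cur` takes the values: 1 → 2 → 4 → 7 → 11 → 16 → 22 → 29

Answer: 29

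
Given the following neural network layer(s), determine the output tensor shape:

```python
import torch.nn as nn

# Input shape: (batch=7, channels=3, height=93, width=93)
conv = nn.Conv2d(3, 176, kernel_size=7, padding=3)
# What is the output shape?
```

Input: (7, 3, 93, 93) -> Output: (7, 176, 93, 93)

Answer: (7, 176, 93, 93)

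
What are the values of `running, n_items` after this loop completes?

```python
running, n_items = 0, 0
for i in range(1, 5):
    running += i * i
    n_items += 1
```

Sum of squares and count
`running, n_items` takes the values: (0, 0) → (1, 0) → (1, 1) → (5, 1) → (5, 2) → (14, 2) → (14, 3) → (30, 3) → (30, 4)

Answer: 30, 4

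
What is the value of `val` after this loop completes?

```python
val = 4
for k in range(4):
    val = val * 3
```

Multiply by 3, 4 times: 4 * 3^4 = 324
`val` takes the values: 4 → 12 → 36 → 108 → 324

Answer: 324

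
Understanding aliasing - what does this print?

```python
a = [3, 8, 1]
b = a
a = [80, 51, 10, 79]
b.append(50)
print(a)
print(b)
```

Key concept: rebinding vs mutation: a is rebound to a new list, b still points at the original.
Step by step:
`a = [3, 8, 1]` → a = [3, 8, 1]
`b = a` → b = [3, 8, 1] (same object as a)
`a = [80, 51, 10, 79]` → a = [80, 51, 10, 79]
`b.append(50)` → b = [3, 8, 1, 50]
`print(a)` → prints [80, 51, 10, 79]
`print(b)` → prints [3, 8, 1, 50]

Answer:
[80, 51, 10, 79]
[3, 8, 1, 50]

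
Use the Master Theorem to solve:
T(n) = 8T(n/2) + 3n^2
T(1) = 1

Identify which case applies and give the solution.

a=8, b=2, f(n)=3n^2. log_2(8) = 3. Since c=2 < 3, Case 1 applies: T(n) = Θ(n^log_b(a)) = O(n^3).

Answer: O(n^3) - Case 1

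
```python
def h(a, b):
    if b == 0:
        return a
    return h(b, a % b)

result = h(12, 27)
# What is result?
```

h(12, 27) -> h(27, 12) -> h(12, 3) -> h(3, 0) -> 3

Answer: 3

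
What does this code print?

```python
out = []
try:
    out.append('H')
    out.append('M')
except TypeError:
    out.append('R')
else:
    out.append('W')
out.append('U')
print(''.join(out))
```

Execution trace: 'H' (try body) → 'M' (try body, no exception) → 'W' (else) → 'U' (after the try/except). Output: HMWU

Answer: HMWU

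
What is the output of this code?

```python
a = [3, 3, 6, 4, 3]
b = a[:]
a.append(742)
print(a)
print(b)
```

Key concept: slice [:] creates copy.
Step by step:
`a = [3, 3, 6, 4, 3]` → a = [3, 3, 6, 4, 3]
`b = a[:]` → b = [3, 3, 6, 4, 3]
`a.append(742)` → a = [3, 3, 6, 4, 3, 742]
`print(a)` → prints [3, 3, 6, 4, 3, 742]
`print(b)` → prints [3, 3, 6, 4, 3]

Answer:
[3, 3, 6, 4, 3, 742]
[3, 3, 6, 4, 3]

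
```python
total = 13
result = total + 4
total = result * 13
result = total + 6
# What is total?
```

Trace:
`total = 13` → total = 13
`result = total + 4` → result = 17
`total = result * 13` → total = 221
`result = total + 6` → result = 227
So total = 221

Answer: 221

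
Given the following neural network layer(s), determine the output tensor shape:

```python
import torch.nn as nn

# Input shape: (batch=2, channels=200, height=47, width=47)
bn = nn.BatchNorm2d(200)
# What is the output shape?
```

Input: (2, 200, 47, 47) -> Output: (2, 200, 47, 47)

Answer: (2, 200, 47, 47)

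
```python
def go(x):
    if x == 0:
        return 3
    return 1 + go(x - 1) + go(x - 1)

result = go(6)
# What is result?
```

go(x) = 1 + 2·go(x-1), go(0)=3. Closed form: (3+1)·2^6 - 1 = 255.

Answer: 255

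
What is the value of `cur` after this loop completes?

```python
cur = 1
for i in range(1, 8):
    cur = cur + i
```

Start at 1, add 1 through 7
`cur` takes the values: 1 → 2 → 4 → 7 → 11 → 16 → 22 → 29

Answer: 29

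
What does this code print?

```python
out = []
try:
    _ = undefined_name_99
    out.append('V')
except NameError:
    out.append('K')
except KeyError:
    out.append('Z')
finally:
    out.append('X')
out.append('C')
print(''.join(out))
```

Execution trace: 'K' (except NameError) → 'X' (finally) → 'C' (after the try/except). Output: KXC

Answer: KXC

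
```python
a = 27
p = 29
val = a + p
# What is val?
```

Trace:
`a = 27` → a = 27
`p = 29` → p = 29
`val = a + p` → val = 56
So val = 56

Answer: 56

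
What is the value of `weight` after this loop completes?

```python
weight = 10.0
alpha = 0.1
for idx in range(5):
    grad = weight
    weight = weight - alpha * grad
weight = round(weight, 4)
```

Gradient descent: w = 10.0 * (1 - 0.1)^5
`weight` takes the values: 10.0 → 9.0 → 8.1 → 7.29 → 6.561 → 5.9049

Answer: 5.9049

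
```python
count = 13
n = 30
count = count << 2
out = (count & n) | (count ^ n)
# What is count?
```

Trace:
`count = 13` → count = 13
`n = 30` → n = 30
`count = count << 2` → count = 52
`out = (count & n) | (count ^ n)` → out = 62
So count = 52

Answer: 52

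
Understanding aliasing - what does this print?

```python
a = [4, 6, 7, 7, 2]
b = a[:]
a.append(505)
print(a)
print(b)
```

Key concept: slice [:] creates copy.
Step by step:
`a = [4, 6, 7, 7, 2]` → a = [4, 6, 7, 7, 2]
`b = a[:]` → b = [4, 6, 7, 7, 2]
`a.append(505)` → a = [4, 6, 7, 7, 2, 505]
`print(a)` → prints [4, 6, 7, 7, 2, 505]
`print(b)` → prints [4, 6, 7, 7, 2]

Answer:
[4, 6, 7, 7, 2, 505]
[4, 6, 7, 7, 2]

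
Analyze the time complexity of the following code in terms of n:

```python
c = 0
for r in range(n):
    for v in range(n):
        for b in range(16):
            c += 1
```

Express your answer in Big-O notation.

Each loop level contributes: n × n × 1. Multiplying the contributions gives O(n^2).

Answer: O(n^2)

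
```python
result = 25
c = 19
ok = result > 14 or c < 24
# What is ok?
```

Trace:
`result = 25` → result = 25
`c = 19` → c = 19
`ok = result > 14 or c < 24` → ok = True
So ok = True

Answer: True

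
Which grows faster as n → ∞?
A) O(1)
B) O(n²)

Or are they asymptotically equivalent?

O(1) vs O(n²): Higher order terms dominate.

Answer: B) O(n²) grows faster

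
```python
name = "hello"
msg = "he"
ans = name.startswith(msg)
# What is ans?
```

Trace:
`name = "hello"` → name = 'hello'
`msg = "he"` → msg = 'he'
`ans = name.startswith(msg)` → ans = True
So ans = True

Answer: True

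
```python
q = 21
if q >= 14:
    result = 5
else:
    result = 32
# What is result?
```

Trace:
`q = 21` → q = 21
`if q >= 14: ...` → q >= 14 is True → result = 5
So result = 5

Answer: 5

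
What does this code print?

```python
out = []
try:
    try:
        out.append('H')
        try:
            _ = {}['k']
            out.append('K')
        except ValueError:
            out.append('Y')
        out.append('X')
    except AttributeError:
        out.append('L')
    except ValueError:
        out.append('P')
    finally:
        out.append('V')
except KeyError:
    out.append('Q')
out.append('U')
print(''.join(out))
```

Execution trace: 'H' (try body) → 'V' (finally) → 'Q' (outer except KeyError) → 'U' (after the try/except). Output: HVQU

Answer: HVQU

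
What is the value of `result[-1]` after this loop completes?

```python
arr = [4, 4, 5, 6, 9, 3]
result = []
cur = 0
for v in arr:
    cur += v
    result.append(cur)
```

Cumulative sum ends at 31
`result` takes the values: [] → [4] → [4, 8] → [4, 8, 13] → [4, 8, 13, 19] → [4, 8, 13, 19, 28] → [4, 8, 13, 19, 28, 31]
So `result[-1]` = 31

Answer: 31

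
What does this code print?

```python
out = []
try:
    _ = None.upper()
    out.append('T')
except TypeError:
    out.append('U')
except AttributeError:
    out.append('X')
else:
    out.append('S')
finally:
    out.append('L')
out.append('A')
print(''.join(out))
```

Execution trace: 'X' (except AttributeError) → 'L' (finally) → 'A' (after the try/except). Output: XLA

Answer: XLA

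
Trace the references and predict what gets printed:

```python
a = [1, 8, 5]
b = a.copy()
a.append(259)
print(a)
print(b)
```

Key concept: list.copy() creates independent copy.
Step by step:
`a = [1, 8, 5]` → a = [1, 8, 5]
`b = a.copy()` → b = [1, 8, 5]
`a.append(259)` → a = [1, 8, 5, 259]
`print(a)` → prints [1, 8, 5, 259]
`print(b)` → prints [1, 8, 5]

Answer:
[1, 8, 5, 259]
[1, 8, 5]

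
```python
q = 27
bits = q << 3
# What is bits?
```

Trace:
`q = 27` → q = 27
`bits = q << 3` → bits = 216
So bits = 216

Answer: 216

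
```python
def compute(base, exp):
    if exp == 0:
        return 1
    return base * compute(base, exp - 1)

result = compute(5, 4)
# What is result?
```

compute(5, 4) = 5 * 5 * 5 * 5 = 625

Answer: 625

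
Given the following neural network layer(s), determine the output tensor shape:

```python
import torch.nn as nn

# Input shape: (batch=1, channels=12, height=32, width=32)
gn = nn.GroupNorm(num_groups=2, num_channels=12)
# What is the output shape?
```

Input: (1, 12, 32, 32) -> Output: (1, 12, 32, 32)

Answer: (1, 12, 32, 32)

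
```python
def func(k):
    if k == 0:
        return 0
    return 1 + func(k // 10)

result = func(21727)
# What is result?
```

Count of digits of 21727: 5

Answer: 5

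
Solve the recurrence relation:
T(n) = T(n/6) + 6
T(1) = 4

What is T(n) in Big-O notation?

Each step divides n by 6 and adds 6. After log_6(n) steps we reach T(1)=4. So T(n) = 6·log_6(n) + 4 = O(log n).

Answer: O(log n)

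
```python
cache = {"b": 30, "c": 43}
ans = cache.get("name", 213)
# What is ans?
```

Trace:
`cache = {"b": 30, "c": 43}` → cache = {'b': 30, 'c': 43}
`ans = cache.get("name", 213)` → ans = 213
So ans = 213

Answer: 213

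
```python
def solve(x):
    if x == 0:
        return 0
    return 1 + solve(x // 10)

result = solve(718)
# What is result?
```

Count of digits of 718: 3

Answer: 3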